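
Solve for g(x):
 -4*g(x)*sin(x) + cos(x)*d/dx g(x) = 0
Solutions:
 g(x) = C1/cos(x)^4


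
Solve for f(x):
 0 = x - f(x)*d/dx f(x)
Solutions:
 f(x) = -sqrt(C1 + x^2)
 f(x) = sqrt(C1 + x^2)


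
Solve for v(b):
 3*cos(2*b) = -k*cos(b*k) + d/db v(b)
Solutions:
 v(b) = C1 + 3*sin(2*b)/2 + sin(b*k)


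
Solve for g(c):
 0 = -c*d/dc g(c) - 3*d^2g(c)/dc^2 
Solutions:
 g(c) = C1 + C2*erf(sqrt(6)*c/6)


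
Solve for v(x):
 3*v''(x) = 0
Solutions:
 v(x) = C1 + C2*x


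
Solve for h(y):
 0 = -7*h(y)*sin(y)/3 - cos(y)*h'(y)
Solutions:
 h(y) = C1*cos(y)^(7/3)


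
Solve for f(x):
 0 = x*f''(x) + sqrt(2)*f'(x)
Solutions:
 f(x) = C1 + C2*x^(1 - sqrt(2))


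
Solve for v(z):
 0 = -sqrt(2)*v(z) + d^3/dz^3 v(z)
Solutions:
 v(z) = C3*exp(2^(1/6)*z) + (C1*sin(2^(1/6)*sqrt(3)*z/2) + C2*cos(2^(1/6)*sqrt(3)*z/2))*exp(-2^(1/6)*z/2)


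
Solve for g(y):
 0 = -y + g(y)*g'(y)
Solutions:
 g(y) = -sqrt(C1 + y^2)
 g(y) = sqrt(C1 + y^2)


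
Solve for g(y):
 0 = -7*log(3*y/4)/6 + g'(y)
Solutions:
 g(y) = C1 + 7*y*log(y)/6 - 7*y*log(2)/3 - 7*y/6 + 7*y*log(3)/6


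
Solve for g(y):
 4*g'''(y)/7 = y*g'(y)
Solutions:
 g(y) = C1 + Integral(C2*airyai(14^(1/3)*y/2) + C3*airybi(14^(1/3)*y/2), y)


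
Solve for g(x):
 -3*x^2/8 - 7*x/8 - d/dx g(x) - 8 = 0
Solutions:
 g(x) = C1 - x^3/8 - 7*x^2/16 - 8*x


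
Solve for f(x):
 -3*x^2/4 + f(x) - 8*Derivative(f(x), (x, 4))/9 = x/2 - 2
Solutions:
 f(x) = C1*exp(-2^(1/4)*sqrt(3)*x/2) + C2*exp(2^(1/4)*sqrt(3)*x/2) + C3*sin(2^(1/4)*sqrt(3)*x/2) + C4*cos(2^(1/4)*sqrt(3)*x/2) + 3*x^2/4 + x/2 - 2


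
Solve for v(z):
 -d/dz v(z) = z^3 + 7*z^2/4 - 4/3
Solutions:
 v(z) = C1 - z^4/4 - 7*z^3/12 + 4*z/3


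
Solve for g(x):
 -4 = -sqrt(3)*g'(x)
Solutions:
 g(x) = C1 + 4*sqrt(3)*x/3


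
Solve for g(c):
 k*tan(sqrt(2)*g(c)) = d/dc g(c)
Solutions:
 g(c) = sqrt(2)*(pi - asin(C1*exp(sqrt(2)*c*k)))/2
 g(c) = sqrt(2)*asin(C1*exp(sqrt(2)*c*k))/2


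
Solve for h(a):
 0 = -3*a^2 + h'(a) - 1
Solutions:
 h(a) = C1 + a^3 + a


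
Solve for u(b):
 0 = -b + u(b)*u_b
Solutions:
 u(b) = -sqrt(C1 + b^2)
 u(b) = sqrt(C1 + b^2)


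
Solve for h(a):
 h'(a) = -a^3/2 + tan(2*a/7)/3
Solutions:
 h(a) = C1 - a^4/8 - 7*log(cos(2*a/7))/6


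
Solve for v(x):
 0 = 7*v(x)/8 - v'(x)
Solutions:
 v(x) = C1*exp(7*x/8)


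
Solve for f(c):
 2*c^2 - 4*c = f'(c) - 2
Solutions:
 f(c) = C1 + 2*c^3/3 - 2*c^2 + 2*c


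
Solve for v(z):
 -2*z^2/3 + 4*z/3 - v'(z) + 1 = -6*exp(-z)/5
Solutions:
 v(z) = C1 - 2*z^3/9 + 2*z^2/3 + z - 6*exp(-z)/5


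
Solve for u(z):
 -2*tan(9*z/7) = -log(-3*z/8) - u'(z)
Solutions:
 u(z) = C1 - z*log(-z) - z*log(3) + z + 3*z*log(2) - 14*log(cos(9*z/7))/9


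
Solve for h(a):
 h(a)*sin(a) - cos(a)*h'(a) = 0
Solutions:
 h(a) = C1/cos(a)


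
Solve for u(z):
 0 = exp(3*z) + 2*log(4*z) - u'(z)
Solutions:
 u(z) = C1 + 2*z*log(z) + 2*z*(-1 + 2*log(2)) + exp(3*z)/3


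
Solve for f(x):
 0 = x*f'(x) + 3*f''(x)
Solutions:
 f(x) = C1 + C2*erf(sqrt(6)*x/6)


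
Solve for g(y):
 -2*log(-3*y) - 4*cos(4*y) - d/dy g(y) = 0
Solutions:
 g(y) = C1 - 2*y*log(-y) - 2*y*log(3) + 2*y - sin(4*y)


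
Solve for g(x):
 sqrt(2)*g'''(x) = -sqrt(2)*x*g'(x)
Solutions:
 g(x) = C1 + Integral(C2*airyai(-x) + C3*airybi(-x), x)


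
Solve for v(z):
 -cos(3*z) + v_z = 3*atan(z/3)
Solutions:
 v(z) = C1 + 3*z*atan(z/3) - 9*log(z^2 + 9)/2 + sin(3*z)/3


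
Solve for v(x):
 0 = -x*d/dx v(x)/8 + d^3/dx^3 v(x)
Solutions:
 v(x) = C1 + Integral(C2*airyai(x/2) + C3*airybi(x/2), x)


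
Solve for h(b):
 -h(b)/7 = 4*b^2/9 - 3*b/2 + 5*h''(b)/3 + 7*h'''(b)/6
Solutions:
 h(b) = C1*exp(b*(-20 + 100/(9*sqrt(17969) + 1567)^(1/3) + (9*sqrt(17969) + 1567)^(1/3))/42)*sin(sqrt(3)*b*(-(9*sqrt(17969) + 1567)^(1/3) + 100/(9*sqrt(17969) + 1567)^(1/3))/42) + C2*exp(b*(-20 + 100/(9*sqrt(17969) + 1567)^(1/3) + (9*sqrt(17969) + 1567)^(1/3))/42)*cos(sqrt(3)*b*(-(9*sqrt(17969) + 1567)^(1/3) + 100/(9*sqrt(17969) + 1567)^(1/3))/42) + C3*exp(-b*(100/(9*sqrt(17969) + 1567)^(1/3) + 10 + (9*sqrt(17969) + 1567)^(1/3))/21) - 28*b^2/9 + 21*b/2 + 1960/27


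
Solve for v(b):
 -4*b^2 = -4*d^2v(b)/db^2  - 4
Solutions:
 v(b) = C1 + C2*b + b^4/12 - b^2/2


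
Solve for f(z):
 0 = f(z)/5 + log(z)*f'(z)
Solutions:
 f(z) = C1*exp(-li(z)/5)


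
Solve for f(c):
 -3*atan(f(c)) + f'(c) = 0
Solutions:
 Integral(1/atan(_y), (_y, f(c))) = C1 + 3*c


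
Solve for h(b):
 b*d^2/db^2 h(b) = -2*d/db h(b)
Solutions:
 h(b) = C1 + C2/b


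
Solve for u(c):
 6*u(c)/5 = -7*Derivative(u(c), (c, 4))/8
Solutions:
 u(c) = (C1*sin(sqrt(2)*3^(1/4)*35^(3/4)*c/35) + C2*cos(sqrt(2)*3^(1/4)*35^(3/4)*c/35))*exp(-sqrt(2)*3^(1/4)*35^(3/4)*c/35) + (C3*sin(sqrt(2)*3^(1/4)*35^(3/4)*c/35) + C4*cos(sqrt(2)*3^(1/4)*35^(3/4)*c/35))*exp(sqrt(2)*3^(1/4)*35^(3/4)*c/35)


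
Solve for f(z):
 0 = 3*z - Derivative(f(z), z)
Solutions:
 f(z) = C1 + 3*z^2/2


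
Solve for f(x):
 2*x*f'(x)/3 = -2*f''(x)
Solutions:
 f(x) = C1 + C2*erf(sqrt(6)*x/6)


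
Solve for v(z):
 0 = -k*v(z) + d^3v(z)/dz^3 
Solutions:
 v(z) = C1*exp(k^(1/3)*z) + C2*exp(k^(1/3)*z*(-1 + sqrt(3)*I)/2) + C3*exp(-k^(1/3)*z*(1 + sqrt(3)*I)/2)


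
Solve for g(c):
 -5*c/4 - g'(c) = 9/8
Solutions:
 g(c) = C1 - 5*c^2/8 - 9*c/8


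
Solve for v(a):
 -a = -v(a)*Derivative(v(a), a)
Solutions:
 v(a) = -sqrt(C1 + a^2)
 v(a) = sqrt(C1 + a^2)


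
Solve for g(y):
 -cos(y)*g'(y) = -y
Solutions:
 g(y) = C1 + Integral(y/cos(y), y)


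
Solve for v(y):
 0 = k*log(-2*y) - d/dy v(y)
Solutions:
 v(y) = C1 + k*y*log(-y) + k*y*(-1 + log(2))


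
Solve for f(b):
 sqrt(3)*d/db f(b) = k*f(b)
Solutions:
 f(b) = C1*exp(sqrt(3)*b*k/3)


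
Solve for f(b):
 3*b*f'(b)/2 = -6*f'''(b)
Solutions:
 f(b) = C1 + Integral(C2*airyai(-2^(1/3)*b/2) + C3*airybi(-2^(1/3)*b/2), b)


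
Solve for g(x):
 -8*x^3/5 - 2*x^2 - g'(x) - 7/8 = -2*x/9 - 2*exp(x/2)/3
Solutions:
 g(x) = C1 - 2*x^4/5 - 2*x^3/3 + x^2/9 - 7*x/8 + 4*exp(x/2)/3


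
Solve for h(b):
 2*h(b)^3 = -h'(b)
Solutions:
 h(b) = -sqrt(2)*sqrt(-1/(C1 - 2*b))/2
 h(b) = sqrt(2)*sqrt(-1/(C1 - 2*b))/2


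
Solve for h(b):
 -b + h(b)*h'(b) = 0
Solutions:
 h(b) = -sqrt(C1 + b^2)
 h(b) = sqrt(C1 + b^2)


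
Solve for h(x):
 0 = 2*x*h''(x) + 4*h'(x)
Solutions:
 h(x) = C1 + C2/x


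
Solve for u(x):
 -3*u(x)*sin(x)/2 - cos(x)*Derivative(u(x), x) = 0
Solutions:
 u(x) = C1*cos(x)^(3/2)


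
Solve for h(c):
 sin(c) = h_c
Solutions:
 h(c) = C1 - cos(c)


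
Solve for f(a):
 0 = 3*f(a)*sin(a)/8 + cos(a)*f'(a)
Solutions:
 f(a) = C1*cos(a)^(3/8)


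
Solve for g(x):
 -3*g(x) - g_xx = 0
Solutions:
 g(x) = C1*sin(sqrt(3)*x) + C2*cos(sqrt(3)*x)


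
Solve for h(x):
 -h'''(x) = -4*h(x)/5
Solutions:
 h(x) = C3*exp(10^(2/3)*x/5) + (C1*sin(10^(2/3)*sqrt(3)*x/10) + C2*cos(10^(2/3)*sqrt(3)*x/10))*exp(-10^(2/3)*x/10)


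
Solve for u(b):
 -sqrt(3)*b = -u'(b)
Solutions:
 u(b) = C1 + sqrt(3)*b^2/2


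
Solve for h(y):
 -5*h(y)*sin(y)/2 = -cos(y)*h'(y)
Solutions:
 h(y) = C1/cos(y)^(5/2)


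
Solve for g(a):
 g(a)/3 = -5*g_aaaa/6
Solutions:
 g(a) = (C1*sin(10^(3/4)*a/10) + C2*cos(10^(3/4)*a/10))*exp(-10^(3/4)*a/10) + (C3*sin(10^(3/4)*a/10) + C4*cos(10^(3/4)*a/10))*exp(10^(3/4)*a/10)


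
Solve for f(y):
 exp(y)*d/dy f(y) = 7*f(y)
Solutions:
 f(y) = C1*exp(-7*exp(-y))


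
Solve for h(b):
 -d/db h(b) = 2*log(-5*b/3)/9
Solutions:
 h(b) = C1 - 2*b*log(-b)/9 + 2*b*(-log(5) + 1 + log(3))/9


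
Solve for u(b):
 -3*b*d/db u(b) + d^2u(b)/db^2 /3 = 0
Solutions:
 u(b) = C1 + C2*erfi(3*sqrt(2)*b/2)


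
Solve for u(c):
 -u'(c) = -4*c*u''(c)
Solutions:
 u(c) = C1 + C2*c^(5/4)


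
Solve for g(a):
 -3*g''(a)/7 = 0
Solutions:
 g(a) = C1 + C2*a


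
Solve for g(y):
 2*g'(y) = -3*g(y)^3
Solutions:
 g(y) = -sqrt(-1/(C1 - 3*y))
 g(y) = sqrt(-1/(C1 - 3*y))


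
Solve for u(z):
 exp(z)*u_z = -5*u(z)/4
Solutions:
 u(z) = C1*exp(5*exp(-z)/4)


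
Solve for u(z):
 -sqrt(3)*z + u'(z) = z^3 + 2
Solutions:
 u(z) = C1 + z^4/4 + sqrt(3)*z^2/2 + 2*z


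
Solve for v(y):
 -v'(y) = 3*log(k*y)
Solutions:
 v(y) = C1 - 3*y*log(k*y) + 3*y


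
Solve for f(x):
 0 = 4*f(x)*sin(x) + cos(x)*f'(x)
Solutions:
 f(x) = C1*cos(x)^4


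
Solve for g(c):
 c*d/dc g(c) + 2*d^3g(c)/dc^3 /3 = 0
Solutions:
 g(c) = C1 + Integral(C2*airyai(-2^(2/3)*3^(1/3)*c/2) + C3*airybi(-2^(2/3)*3^(1/3)*c/2), c)


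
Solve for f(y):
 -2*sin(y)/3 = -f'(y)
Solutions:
 f(y) = C1 - 2*cos(y)/3


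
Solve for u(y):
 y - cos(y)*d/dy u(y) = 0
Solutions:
 u(y) = C1 + Integral(y/cos(y), y)


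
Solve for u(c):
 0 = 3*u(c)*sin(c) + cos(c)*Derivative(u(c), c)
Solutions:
 u(c) = C1*cos(c)^3


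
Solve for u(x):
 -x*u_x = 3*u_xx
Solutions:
 u(x) = C1 + C2*erf(sqrt(6)*x/6)


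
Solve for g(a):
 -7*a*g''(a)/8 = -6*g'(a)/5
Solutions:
 g(a) = C1 + C2*a^(83/35)


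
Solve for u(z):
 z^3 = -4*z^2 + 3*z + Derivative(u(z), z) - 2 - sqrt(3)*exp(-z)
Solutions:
 u(z) = C1 + z^4/4 + 4*z^3/3 - 3*z^2/2 + 2*z - sqrt(3)*exp(-z)


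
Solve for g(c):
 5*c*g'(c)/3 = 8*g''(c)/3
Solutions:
 g(c) = C1 + C2*erfi(sqrt(5)*c/4)


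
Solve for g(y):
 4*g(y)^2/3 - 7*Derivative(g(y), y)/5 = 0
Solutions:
 g(y) = -21/(C1 + 20*y)


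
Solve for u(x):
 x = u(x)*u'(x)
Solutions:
 u(x) = -sqrt(C1 + x^2)
 u(x) = sqrt(C1 + x^2)


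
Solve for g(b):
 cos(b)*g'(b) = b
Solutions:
 g(b) = C1 + Integral(b/cos(b), b)


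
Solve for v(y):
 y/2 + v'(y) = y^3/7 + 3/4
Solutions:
 v(y) = C1 + y^4/28 - y^2/4 + 3*y/4


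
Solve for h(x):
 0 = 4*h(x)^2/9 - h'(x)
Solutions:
 h(x) = -9/(C1 + 4*x)


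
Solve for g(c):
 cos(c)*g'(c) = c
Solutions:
 g(c) = C1 + Integral(c/cos(c), c)


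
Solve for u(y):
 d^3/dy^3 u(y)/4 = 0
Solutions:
 u(y) = C1 + C2*y + C3*y^2


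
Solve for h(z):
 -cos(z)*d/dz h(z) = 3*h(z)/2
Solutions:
 h(z) = C1*(sin(z) - 1)^(3/4)/(sin(z) + 1)^(3/4)


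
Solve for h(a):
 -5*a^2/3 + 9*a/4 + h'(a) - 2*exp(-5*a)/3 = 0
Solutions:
 h(a) = C1 + 5*a^3/9 - 9*a^2/8 - 2*exp(-5*a)/15


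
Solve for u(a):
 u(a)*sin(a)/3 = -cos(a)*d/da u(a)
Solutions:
 u(a) = C1*cos(a)^(1/3)


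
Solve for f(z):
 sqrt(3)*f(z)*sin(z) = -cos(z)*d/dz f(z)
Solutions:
 f(z) = C1*cos(z)^(sqrt(3))


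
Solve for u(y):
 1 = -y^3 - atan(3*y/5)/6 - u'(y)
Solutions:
 u(y) = C1 - y^4/4 - y*atan(3*y/5)/6 - y + 5*log(9*y^2 + 25)/36


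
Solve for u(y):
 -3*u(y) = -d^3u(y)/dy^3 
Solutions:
 u(y) = C3*exp(3^(1/3)*y) + (C1*sin(3^(5/6)*y/2) + C2*cos(3^(5/6)*y/2))*exp(-3^(1/3)*y/2)


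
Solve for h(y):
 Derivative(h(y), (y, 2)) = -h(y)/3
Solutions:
 h(y) = C1*sin(sqrt(3)*y/3) + C2*cos(sqrt(3)*y/3)


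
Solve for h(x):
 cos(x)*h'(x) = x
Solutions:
 h(x) = C1 + Integral(x/cos(x), x)


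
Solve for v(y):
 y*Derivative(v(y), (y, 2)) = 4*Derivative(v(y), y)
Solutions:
 v(y) = C1 + C2*y^5


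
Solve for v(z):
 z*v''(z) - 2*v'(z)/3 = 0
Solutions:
 v(z) = C1 + C2*z^(5/3)


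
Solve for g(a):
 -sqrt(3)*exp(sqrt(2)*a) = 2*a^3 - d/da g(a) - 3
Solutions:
 g(a) = C1 + a^4/2 - 3*a + sqrt(6)*exp(sqrt(2)*a)/2


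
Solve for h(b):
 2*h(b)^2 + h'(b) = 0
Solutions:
 h(b) = 1/(C1 + 2*b)


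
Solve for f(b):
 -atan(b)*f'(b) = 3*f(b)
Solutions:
 f(b) = C1*exp(-3*Integral(1/atan(b), b))


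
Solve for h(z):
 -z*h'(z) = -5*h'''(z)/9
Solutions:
 h(z) = C1 + Integral(C2*airyai(15^(2/3)*z/5) + C3*airybi(15^(2/3)*z/5), z)


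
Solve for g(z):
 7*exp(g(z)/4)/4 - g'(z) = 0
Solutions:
 g(z) = 4*log(-1/(C1 + 7*z)) + 16*log(2)


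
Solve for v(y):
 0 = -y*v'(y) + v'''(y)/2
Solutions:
 v(y) = C1 + Integral(C2*airyai(2^(1/3)*y) + C3*airybi(2^(1/3)*y), y)


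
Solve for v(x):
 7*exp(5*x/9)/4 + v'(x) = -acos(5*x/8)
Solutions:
 v(x) = C1 - x*acos(5*x/8) + sqrt(64 - 25*x^2)/5 - 63*exp(5*x/9)/20


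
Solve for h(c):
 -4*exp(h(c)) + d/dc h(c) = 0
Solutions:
 h(c) = log(-1/(C1 + 4*c))


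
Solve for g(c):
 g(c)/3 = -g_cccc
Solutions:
 g(c) = (C1*sin(sqrt(2)*3^(3/4)*c/6) + C2*cos(sqrt(2)*3^(3/4)*c/6))*exp(-sqrt(2)*3^(3/4)*c/6) + (C3*sin(sqrt(2)*3^(3/4)*c/6) + C4*cos(sqrt(2)*3^(3/4)*c/6))*exp(sqrt(2)*3^(3/4)*c/6)


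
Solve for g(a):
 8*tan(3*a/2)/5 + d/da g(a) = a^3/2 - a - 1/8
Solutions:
 g(a) = C1 + a^4/8 - a^2/2 - a/8 + 16*log(cos(3*a/2))/15


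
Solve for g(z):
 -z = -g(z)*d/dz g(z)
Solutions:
 g(z) = -sqrt(C1 + z^2)
 g(z) = sqrt(C1 + z^2)


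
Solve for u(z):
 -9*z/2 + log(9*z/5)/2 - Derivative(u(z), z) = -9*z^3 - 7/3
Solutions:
 u(z) = C1 + 9*z^4/4 - 9*z^2/4 + z*log(z)/2 - z*log(5)/2 + z*log(3) + 11*z/6


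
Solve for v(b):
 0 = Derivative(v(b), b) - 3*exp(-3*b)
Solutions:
 v(b) = C1 - exp(-3*b)


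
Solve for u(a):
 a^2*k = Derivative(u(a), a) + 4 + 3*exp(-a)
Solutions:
 u(a) = C1 + a^3*k/3 - 4*a + 3*exp(-a)


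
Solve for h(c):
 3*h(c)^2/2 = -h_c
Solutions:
 h(c) = 2/(C1 + 3*c)


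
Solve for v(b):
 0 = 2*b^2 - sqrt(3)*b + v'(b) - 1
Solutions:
 v(b) = C1 - 2*b^3/3 + sqrt(3)*b^2/2 + b


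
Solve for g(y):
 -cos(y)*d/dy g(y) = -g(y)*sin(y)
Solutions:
 g(y) = C1/cos(y)


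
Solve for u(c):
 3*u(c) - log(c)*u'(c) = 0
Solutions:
 u(c) = C1*exp(3*li(c))


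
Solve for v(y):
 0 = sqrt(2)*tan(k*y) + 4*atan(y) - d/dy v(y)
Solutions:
 v(y) = C1 + 4*y*atan(y) + sqrt(2)*Piecewise((-log(cos(k*y))/k, Ne(k, 0)), (0, True)) - 2*log(y^2 + 1)


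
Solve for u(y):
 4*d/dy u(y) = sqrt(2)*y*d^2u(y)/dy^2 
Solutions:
 u(y) = C1 + C2*y^(1 + 2*sqrt(2))


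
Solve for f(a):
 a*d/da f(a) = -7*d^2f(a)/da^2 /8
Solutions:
 f(a) = C1 + C2*erf(2*sqrt(7)*a/7)


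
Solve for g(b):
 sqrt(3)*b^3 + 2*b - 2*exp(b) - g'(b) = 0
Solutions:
 g(b) = C1 + sqrt(3)*b^4/4 + b^2 - 2*exp(b)


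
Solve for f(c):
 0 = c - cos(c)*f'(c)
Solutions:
 f(c) = C1 + Integral(c/cos(c), c)


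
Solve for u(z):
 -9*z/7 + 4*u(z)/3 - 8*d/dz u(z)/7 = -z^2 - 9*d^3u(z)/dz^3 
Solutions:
 u(z) = C1*exp(2^(1/3)*z*(4*2^(1/3)/(sqrt(191793)/441 + 1)^(1/3) + 21*(sqrt(191793)/441 + 1)^(1/3))/126)*sin(sqrt(3)*z*(-21*(2*sqrt(191793)/441 + 2)^(1/3) + 8/(2*sqrt(191793)/441 + 2)^(1/3))/126) + C2*exp(2^(1/3)*z*(4*2^(1/3)/(sqrt(191793)/441 + 1)^(1/3) + 21*(sqrt(191793)/441 + 1)^(1/3))/126)*cos(sqrt(3)*z*(-21*(2*sqrt(191793)/441 + 2)^(1/3) + 8/(2*sqrt(191793)/441 + 2)^(1/3))/126) + C3*exp(-2^(1/3)*z*(4*2^(1/3)/(sqrt(191793)/441 + 1)^(1/3) + 21*(sqrt(191793)/441 + 1)^(1/3))/63) - 3*z^2/4 - 9*z/28 - 27/98


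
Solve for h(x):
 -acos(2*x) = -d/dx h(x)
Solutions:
 h(x) = C1 + x*acos(2*x) - sqrt(1 - 4*x^2)/2


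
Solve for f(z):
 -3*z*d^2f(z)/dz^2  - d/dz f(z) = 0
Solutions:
 f(z) = C1 + C2*z^(2/3)


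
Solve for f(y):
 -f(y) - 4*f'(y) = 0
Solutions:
 f(y) = C1*exp(-y/4)


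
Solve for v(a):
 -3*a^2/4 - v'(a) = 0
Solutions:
 v(a) = C1 - a^3/4


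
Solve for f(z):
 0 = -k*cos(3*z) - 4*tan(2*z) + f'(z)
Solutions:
 f(z) = C1 + k*sin(3*z)/3 - 2*log(cos(2*z))


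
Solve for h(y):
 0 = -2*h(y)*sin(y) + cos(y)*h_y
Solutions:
 h(y) = C1/cos(y)^2


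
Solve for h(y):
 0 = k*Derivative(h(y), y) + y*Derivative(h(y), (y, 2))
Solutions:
 h(y) = C1 + y^(1 - re(k))*(C2*sin(log(y)*Abs(im(k))) + C3*cos(log(y)*im(k)))


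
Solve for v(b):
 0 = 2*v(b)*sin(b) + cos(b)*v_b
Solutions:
 v(b) = C1*cos(b)^2


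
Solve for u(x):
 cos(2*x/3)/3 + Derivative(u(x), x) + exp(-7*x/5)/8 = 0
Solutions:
 u(x) = C1 - sin(2*x/3)/2 + 5*exp(-7*x/5)/56


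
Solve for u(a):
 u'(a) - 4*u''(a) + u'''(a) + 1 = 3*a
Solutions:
 u(a) = C1 + C2*exp(a*(2 - sqrt(3))) + C3*exp(a*(sqrt(3) + 2)) + 3*a^2/2 + 11*a


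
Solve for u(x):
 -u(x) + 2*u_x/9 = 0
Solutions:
 u(x) = C1*exp(9*x/2)


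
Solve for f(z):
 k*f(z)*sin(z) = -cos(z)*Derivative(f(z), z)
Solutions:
 f(z) = C1*exp(k*log(cos(z)))


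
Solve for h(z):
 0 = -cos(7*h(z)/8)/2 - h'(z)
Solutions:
 z/2 - 4*log(sin(7*h(z)/8) - 1)/7 + 4*log(sin(7*h(z)/8) + 1)/7 = C1


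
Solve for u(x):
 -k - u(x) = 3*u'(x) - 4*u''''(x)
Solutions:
 u(x) = C1*exp(x*(-4 - (1 + 3*sqrt(57))^(1/3) + 8/(1 + 3*sqrt(57))^(1/3))/12)*sin(sqrt(3)*x*(8/(1 + 3*sqrt(57))^(1/3) + (1 + 3*sqrt(57))^(1/3))/12) + C2*exp(x*(-4 - (1 + 3*sqrt(57))^(1/3) + 8/(1 + 3*sqrt(57))^(1/3))/12)*cos(sqrt(3)*x*(8/(1 + 3*sqrt(57))^(1/3) + (1 + 3*sqrt(57))^(1/3))/12) + C3*exp(x) + C4*exp(x*(-8/(1 + 3*sqrt(57))^(1/3) - 2 + (1 + 3*sqrt(57))^(1/3))/6) - k


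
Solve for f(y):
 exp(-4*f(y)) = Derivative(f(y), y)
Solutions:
 f(y) = log(-I*(C1 + 4*y)^(1/4))
 f(y) = log(I*(C1 + 4*y)^(1/4))
 f(y) = log(-(C1 + 4*y)^(1/4))
 f(y) = log(C1 + 4*y)/4


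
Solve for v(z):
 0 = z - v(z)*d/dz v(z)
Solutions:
 v(z) = -sqrt(C1 + z^2)
 v(z) = sqrt(C1 + z^2)


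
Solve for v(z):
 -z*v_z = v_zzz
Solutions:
 v(z) = C1 + Integral(C2*airyai(-z) + C3*airybi(-z), z)


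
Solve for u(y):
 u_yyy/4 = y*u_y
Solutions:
 u(y) = C1 + Integral(C2*airyai(2^(2/3)*y) + C3*airybi(2^(2/3)*y), y)


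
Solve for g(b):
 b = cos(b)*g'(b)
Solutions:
 g(b) = C1 + Integral(b/cos(b), b)


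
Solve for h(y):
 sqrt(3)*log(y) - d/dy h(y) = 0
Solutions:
 h(y) = C1 + sqrt(3)*y*log(y) - sqrt(3)*y


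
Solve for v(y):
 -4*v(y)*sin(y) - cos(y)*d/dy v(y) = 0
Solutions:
 v(y) = C1*cos(y)^4


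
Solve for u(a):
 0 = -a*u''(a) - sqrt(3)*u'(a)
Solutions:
 u(a) = C1 + C2*a^(1 - sqrt(3))


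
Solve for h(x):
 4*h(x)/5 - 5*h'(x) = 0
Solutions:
 h(x) = C1*exp(4*x/25)


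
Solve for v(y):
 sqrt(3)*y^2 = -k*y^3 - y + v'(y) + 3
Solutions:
 v(y) = C1 + k*y^4/4 + sqrt(3)*y^3/3 + y^2/2 - 3*y


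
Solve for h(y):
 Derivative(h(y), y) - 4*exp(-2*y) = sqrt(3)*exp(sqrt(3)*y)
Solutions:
 h(y) = C1 + exp(sqrt(3)*y) - 2*exp(-2*y)


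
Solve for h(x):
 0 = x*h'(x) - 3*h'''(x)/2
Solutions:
 h(x) = C1 + Integral(C2*airyai(2^(1/3)*3^(2/3)*x/3) + C3*airybi(2^(1/3)*3^(2/3)*x/3), x)


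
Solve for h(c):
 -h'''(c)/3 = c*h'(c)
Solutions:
 h(c) = C1 + Integral(C2*airyai(-3^(1/3)*c) + C3*airybi(-3^(1/3)*c), c)


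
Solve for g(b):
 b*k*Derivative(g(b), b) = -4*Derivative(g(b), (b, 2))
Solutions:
 g(b) = Piecewise((-sqrt(2)*sqrt(pi)*C1*erf(sqrt(2)*b*sqrt(k)/4)/sqrt(k) - C2, (k > 0) | (k < 0)), (-C1*b - C2, True))


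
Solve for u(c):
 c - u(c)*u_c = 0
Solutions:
 u(c) = -sqrt(C1 + c^2)
 u(c) = sqrt(C1 + c^2)


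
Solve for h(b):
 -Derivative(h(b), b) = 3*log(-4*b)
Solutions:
 h(b) = C1 - 3*b*log(-b) + 3*b*(1 - 2*log(2))


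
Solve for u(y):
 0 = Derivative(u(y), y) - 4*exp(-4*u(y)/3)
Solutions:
 u(y) = 3*log(-I*(C1 + 16*y/3)^(1/4))
 u(y) = 3*log(I*(C1 + 16*y/3)^(1/4))
 u(y) = 3*log(-(C1 + 16*y/3)^(1/4))
 u(y) = 3*log(C1 + 16*y/3)/4


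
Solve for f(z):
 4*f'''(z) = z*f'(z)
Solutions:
 f(z) = C1 + Integral(C2*airyai(2^(1/3)*z/2) + C3*airybi(2^(1/3)*z/2), z)


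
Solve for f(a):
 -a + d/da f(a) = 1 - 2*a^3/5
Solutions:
 f(a) = C1 - a^4/10 + a^2/2 + a


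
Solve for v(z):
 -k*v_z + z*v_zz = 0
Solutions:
 v(z) = C1 + z^(re(k) + 1)*(C2*sin(log(z)*Abs(im(k))) + C3*cos(log(z)*im(k)))


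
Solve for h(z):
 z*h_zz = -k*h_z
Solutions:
 h(z) = C1 + z^(1 - re(k))*(C2*sin(log(z)*Abs(im(k))) + C3*cos(log(z)*im(k)))


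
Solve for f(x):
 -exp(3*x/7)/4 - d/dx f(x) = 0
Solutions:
 f(x) = C1 - 7*exp(3*x/7)/12


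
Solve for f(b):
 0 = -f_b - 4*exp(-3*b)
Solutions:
 f(b) = C1 + 4*exp(-3*b)/3


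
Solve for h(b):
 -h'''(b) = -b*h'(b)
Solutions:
 h(b) = C1 + Integral(C2*airyai(b) + C3*airybi(b), b)


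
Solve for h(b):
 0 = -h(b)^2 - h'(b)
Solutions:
 h(b) = 1/(C1 + b)


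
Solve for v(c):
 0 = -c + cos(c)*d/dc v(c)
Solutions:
 v(c) = C1 + Integral(c/cos(c), c)


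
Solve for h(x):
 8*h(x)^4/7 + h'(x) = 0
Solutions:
 h(x) = 7^(1/3)*(1/(C1 + 24*x))^(1/3)
 h(x) = 7^(1/3)*(-3^(2/3) - 3*3^(1/6)*I)*(1/(C1 + 8*x))^(1/3)/6
 h(x) = 7^(1/3)*(-3^(2/3) + 3*3^(1/6)*I)*(1/(C1 + 8*x))^(1/3)/6


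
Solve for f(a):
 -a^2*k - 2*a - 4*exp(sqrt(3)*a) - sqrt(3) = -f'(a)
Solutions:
 f(a) = C1 + a^3*k/3 + a^2 + sqrt(3)*a + 4*sqrt(3)*exp(sqrt(3)*a)/3


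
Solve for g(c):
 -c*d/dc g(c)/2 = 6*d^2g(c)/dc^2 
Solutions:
 g(c) = C1 + C2*erf(sqrt(6)*c/12)


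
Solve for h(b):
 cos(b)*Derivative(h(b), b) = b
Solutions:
 h(b) = C1 + Integral(b/cos(b), b)


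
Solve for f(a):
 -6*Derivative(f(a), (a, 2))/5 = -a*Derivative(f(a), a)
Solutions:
 f(a) = C1 + C2*erfi(sqrt(15)*a/6)


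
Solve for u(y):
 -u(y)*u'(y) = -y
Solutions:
 u(y) = -sqrt(C1 + y^2)
 u(y) = sqrt(C1 + y^2)


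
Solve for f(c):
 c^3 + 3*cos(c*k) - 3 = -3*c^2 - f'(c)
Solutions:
 f(c) = C1 - c^4/4 - c^3 + 3*c - 3*sin(c*k)/k


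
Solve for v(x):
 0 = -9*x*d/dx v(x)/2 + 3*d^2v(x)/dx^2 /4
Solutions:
 v(x) = C1 + C2*erfi(sqrt(3)*x)


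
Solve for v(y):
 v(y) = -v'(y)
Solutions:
 v(y) = C1*exp(-y)


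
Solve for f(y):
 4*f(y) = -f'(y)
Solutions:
 f(y) = C1*exp(-4*y)


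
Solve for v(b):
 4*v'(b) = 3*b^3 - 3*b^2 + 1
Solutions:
 v(b) = C1 + 3*b^4/16 - b^3/4 + b/4


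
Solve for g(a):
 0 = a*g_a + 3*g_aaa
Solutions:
 g(a) = C1 + Integral(C2*airyai(-3^(2/3)*a/3) + C3*airybi(-3^(2/3)*a/3), a)


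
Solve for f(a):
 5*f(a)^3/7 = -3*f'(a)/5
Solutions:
 f(a) = -sqrt(42)*sqrt(-1/(C1 - 25*a))/2
 f(a) = sqrt(42)*sqrt(-1/(C1 - 25*a))/2


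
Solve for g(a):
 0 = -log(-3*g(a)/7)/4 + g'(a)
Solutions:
 -4*Integral(1/(log(-_y) - log(7) + log(3)), (_y, g(a))) = C1 - a


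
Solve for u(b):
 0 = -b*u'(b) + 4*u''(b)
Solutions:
 u(b) = C1 + C2*erfi(sqrt(2)*b/4)


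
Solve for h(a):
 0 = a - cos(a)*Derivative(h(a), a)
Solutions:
 h(a) = C1 + Integral(a/cos(a), a)


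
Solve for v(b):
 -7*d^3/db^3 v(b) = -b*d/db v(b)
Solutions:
 v(b) = C1 + Integral(C2*airyai(7^(2/3)*b/7) + C3*airybi(7^(2/3)*b/7), b)


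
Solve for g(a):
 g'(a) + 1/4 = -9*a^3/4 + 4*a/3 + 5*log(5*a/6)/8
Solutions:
 g(a) = C1 - 9*a^4/16 + 2*a^2/3 + 5*a*log(a)/8 - 5*a*log(6)/8 - 7*a/8 + 5*a*log(5)/8


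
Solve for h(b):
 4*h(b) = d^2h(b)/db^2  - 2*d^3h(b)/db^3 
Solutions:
 h(b) = C1*exp(b*((12*sqrt(321) + 215)^(-1/3) + 2 + (12*sqrt(321) + 215)^(1/3))/12)*sin(sqrt(3)*b*(-(12*sqrt(321) + 215)^(1/3) + (12*sqrt(321) + 215)^(-1/3))/12) + C2*exp(b*((12*sqrt(321) + 215)^(-1/3) + 2 + (12*sqrt(321) + 215)^(1/3))/12)*cos(sqrt(3)*b*(-(12*sqrt(321) + 215)^(1/3) + (12*sqrt(321) + 215)^(-1/3))/12) + C3*exp(b*(-(12*sqrt(321) + 215)^(1/3) - 1/(12*sqrt(321) + 215)^(1/3) + 1)/6)


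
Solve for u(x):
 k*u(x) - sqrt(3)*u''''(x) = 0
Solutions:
 u(x) = C1*exp(-3^(7/8)*k^(1/4)*x/3) + C2*exp(3^(7/8)*k^(1/4)*x/3) + C3*exp(-3^(7/8)*I*k^(1/4)*x/3) + C4*exp(3^(7/8)*I*k^(1/4)*x/3)


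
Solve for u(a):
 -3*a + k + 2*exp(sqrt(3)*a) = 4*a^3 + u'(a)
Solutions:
 u(a) = C1 - a^4 - 3*a^2/2 + a*k + 2*sqrt(3)*exp(sqrt(3)*a)/3


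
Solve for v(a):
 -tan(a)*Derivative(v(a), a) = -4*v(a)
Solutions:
 v(a) = C1*sin(a)^4


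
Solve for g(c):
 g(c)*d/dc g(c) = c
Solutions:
 g(c) = -sqrt(C1 + c^2)
 g(c) = sqrt(C1 + c^2)


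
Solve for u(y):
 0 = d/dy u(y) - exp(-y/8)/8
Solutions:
 u(y) = C1 - 1/exp(y)^(1/8)


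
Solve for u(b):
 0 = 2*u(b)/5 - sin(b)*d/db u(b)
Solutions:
 u(b) = C1*(cos(b) - 1)^(1/5)/(cos(b) + 1)^(1/5)


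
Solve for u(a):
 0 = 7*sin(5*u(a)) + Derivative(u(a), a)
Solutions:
 u(a) = -acos((-C1 - exp(70*a))/(C1 - exp(70*a)))/5 + 2*pi/5
 u(a) = acos((-C1 - exp(70*a))/(C1 - exp(70*a)))/5


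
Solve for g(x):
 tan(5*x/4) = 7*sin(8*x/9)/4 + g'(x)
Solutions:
 g(x) = C1 - 4*log(cos(5*x/4))/5 + 63*cos(8*x/9)/32


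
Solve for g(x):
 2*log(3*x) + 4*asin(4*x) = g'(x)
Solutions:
 g(x) = C1 + 2*x*log(x) + 4*x*asin(4*x) - 2*x + 2*x*log(3) + sqrt(1 - 16*x^2)


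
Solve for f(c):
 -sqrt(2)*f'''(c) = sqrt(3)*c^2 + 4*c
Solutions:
 f(c) = C1 + C2*c + C3*c^2 - sqrt(6)*c^5/120 - sqrt(2)*c^4/12


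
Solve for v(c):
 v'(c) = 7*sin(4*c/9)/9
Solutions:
 v(c) = C1 - 7*cos(4*c/9)/4


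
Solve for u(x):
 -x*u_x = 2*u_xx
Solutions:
 u(x) = C1 + C2*erf(x/2)


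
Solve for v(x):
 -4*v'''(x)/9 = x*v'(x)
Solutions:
 v(x) = C1 + Integral(C2*airyai(-2^(1/3)*3^(2/3)*x/2) + C3*airybi(-2^(1/3)*3^(2/3)*x/2), x)


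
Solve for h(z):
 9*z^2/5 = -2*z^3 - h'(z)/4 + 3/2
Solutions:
 h(z) = C1 - 2*z^4 - 12*z^3/5 + 6*z


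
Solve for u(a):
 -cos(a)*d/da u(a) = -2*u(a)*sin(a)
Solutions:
 u(a) = C1/cos(a)^2


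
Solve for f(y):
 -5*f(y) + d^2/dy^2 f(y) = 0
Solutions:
 f(y) = C1*exp(-sqrt(5)*y) + C2*exp(sqrt(5)*y)


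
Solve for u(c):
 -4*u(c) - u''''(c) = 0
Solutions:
 u(c) = (C1*sin(c) + C2*cos(c))*exp(-c) + (C3*sin(c) + C4*cos(c))*exp(c)


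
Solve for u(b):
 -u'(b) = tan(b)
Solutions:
 u(b) = C1 + log(cos(b))


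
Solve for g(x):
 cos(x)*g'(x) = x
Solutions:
 g(x) = C1 + Integral(x/cos(x), x)


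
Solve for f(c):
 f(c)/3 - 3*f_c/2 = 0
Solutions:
 f(c) = C1*exp(2*c/9)


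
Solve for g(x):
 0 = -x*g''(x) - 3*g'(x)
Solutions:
 g(x) = C1 + C2/x^2


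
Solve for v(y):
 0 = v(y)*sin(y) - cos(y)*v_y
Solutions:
 v(y) = C1/cos(y)


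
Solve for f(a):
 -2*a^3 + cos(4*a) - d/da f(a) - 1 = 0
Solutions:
 f(a) = C1 - a^4/2 - a + sin(4*a)/4


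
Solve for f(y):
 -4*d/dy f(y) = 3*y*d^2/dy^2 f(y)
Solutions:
 f(y) = C1 + C2/y^(1/3)


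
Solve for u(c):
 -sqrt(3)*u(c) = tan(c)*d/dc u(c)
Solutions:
 u(c) = C1/sin(c)^(sqrt(3))


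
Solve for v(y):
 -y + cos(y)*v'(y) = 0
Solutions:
 v(y) = C1 + Integral(y/cos(y), y)


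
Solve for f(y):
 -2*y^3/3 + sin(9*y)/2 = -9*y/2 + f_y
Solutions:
 f(y) = C1 - y^4/6 + 9*y^2/4 - cos(9*y)/18


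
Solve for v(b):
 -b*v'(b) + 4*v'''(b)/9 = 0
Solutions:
 v(b) = C1 + Integral(C2*airyai(2^(1/3)*3^(2/3)*b/2) + C3*airybi(2^(1/3)*3^(2/3)*b/2), b)


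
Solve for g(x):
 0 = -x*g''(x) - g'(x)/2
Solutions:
 g(x) = C1 + C2*sqrt(x)


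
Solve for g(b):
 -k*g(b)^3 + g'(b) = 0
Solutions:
 g(b) = -sqrt(2)*sqrt(-1/(C1 + b*k))/2
 g(b) = sqrt(2)*sqrt(-1/(C1 + b*k))/2


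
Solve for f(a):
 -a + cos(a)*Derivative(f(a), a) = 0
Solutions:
 f(a) = C1 + Integral(a/cos(a), a)


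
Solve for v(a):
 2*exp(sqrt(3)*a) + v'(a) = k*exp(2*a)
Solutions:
 v(a) = C1 + k*exp(2*a)/2 - 2*sqrt(3)*exp(sqrt(3)*a)/3


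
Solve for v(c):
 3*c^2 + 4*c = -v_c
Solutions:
 v(c) = C1 - c^3 - 2*c^2


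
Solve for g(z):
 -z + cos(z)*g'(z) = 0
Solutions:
 g(z) = C1 + Integral(z/cos(z), z)


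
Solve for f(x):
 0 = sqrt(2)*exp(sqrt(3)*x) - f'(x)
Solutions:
 f(x) = C1 + sqrt(6)*exp(sqrt(3)*x)/3


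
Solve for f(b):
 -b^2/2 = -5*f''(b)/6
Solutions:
 f(b) = C1 + C2*b + b^4/20


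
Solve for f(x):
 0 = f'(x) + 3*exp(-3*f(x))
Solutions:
 f(x) = log(C1 - 9*x)/3
 f(x) = log((-3^(1/3) - 3^(5/6)*I)*(C1 - 3*x)^(1/3)/2)
 f(x) = log((-3^(1/3) + 3^(5/6)*I)*(C1 - 3*x)^(1/3)/2)


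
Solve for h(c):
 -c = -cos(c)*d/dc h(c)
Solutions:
 h(c) = C1 + Integral(c/cos(c), c)


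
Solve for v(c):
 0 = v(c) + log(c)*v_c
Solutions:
 v(c) = C1*exp(-li(c))


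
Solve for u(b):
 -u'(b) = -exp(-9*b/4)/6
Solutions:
 u(b) = C1 - 2*exp(-9*b/4)/27


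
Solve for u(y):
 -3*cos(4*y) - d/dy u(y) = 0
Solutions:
 u(y) = C1 - 3*sin(4*y)/4


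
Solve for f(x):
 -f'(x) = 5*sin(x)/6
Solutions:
 f(x) = C1 + 5*cos(x)/6


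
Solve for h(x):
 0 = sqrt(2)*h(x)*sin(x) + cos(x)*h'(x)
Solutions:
 h(x) = C1*cos(x)^(sqrt(2))


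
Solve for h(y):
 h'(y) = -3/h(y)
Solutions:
 h(y) = -sqrt(C1 - 6*y)
 h(y) = sqrt(C1 - 6*y)


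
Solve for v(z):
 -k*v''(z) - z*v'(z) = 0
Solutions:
 v(z) = C1 + C2*sqrt(k)*erf(sqrt(2)*z*sqrt(1/k)/2)


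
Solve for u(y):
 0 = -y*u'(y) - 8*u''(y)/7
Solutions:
 u(y) = C1 + C2*erf(sqrt(7)*y/4)


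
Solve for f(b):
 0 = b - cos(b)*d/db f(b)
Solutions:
 f(b) = C1 + Integral(b/cos(b), b)


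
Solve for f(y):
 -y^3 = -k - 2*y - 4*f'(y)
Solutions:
 f(y) = C1 - k*y/4 + y^4/16 - y^2/4


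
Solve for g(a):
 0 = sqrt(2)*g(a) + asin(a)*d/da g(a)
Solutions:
 g(a) = C1*exp(-sqrt(2)*Integral(1/asin(a), a))


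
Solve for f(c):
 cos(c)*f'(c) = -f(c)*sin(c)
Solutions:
 f(c) = C1*cos(c)


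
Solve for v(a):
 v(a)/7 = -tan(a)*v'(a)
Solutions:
 v(a) = C1/sin(a)^(1/7)


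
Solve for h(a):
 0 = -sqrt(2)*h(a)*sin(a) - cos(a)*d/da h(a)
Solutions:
 h(a) = C1*cos(a)^(sqrt(2))


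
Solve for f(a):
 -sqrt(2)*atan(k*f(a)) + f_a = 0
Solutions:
 Integral(1/atan(_y*k), (_y, f(a))) = C1 + sqrt(2)*a


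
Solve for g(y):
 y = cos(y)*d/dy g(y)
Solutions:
 g(y) = C1 + Integral(y/cos(y), y)


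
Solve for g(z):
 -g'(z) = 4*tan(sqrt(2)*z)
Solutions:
 g(z) = C1 + 2*sqrt(2)*log(cos(sqrt(2)*z))


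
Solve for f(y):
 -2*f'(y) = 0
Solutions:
 f(y) = C1


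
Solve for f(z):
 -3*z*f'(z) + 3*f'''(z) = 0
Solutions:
 f(z) = C1 + Integral(C2*airyai(z) + C3*airybi(z), z)


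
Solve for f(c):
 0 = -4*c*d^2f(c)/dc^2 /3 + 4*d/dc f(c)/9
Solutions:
 f(c) = C1 + C2*c^(4/3)


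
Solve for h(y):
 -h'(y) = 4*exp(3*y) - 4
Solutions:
 h(y) = C1 + 4*y - 4*exp(3*y)/3


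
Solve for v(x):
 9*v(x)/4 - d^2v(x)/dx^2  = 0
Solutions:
 v(x) = C1*exp(-3*x/2) + C2*exp(3*x/2)


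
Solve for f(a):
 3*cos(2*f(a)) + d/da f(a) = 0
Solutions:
 f(a) = -asin((C1 + exp(12*a))/(C1 - exp(12*a)))/2 + pi/2
 f(a) = asin((C1 + exp(12*a))/(C1 - exp(12*a)))/2


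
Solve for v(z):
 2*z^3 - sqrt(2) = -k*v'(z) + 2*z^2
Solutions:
 v(z) = C1 - z^4/(2*k) + 2*z^3/(3*k) + sqrt(2)*z/k


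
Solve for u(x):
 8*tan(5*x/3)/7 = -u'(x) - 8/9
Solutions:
 u(x) = C1 - 8*x/9 + 24*log(cos(5*x/3))/35


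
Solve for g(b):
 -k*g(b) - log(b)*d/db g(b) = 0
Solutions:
 g(b) = C1*exp(-k*li(b))


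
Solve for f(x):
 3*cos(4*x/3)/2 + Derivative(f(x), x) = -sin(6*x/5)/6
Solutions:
 f(x) = C1 - 9*sin(4*x/3)/8 + 5*cos(6*x/5)/36


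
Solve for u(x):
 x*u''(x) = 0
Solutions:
 u(x) = C1 + C2*x


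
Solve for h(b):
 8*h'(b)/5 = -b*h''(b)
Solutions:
 h(b) = C1 + C2/b^(3/5)


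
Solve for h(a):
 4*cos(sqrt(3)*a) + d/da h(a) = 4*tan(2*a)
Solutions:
 h(a) = C1 - 2*log(cos(2*a)) - 4*sqrt(3)*sin(sqrt(3)*a)/3


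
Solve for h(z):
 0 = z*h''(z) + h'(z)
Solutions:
 h(z) = C1 + C2*log(z)


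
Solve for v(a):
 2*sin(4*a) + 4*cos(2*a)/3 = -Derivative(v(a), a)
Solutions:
 v(a) = C1 - 2*sin(2*a)/3 + cos(4*a)/2


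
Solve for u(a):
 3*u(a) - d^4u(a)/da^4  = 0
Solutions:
 u(a) = C1*exp(-3^(1/4)*a) + C2*exp(3^(1/4)*a) + C3*sin(3^(1/4)*a) + C4*cos(3^(1/4)*a)


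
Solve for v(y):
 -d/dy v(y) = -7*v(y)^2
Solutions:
 v(y) = -1/(C1 + 7*y)


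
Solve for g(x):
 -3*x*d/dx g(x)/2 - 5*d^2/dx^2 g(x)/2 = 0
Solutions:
 g(x) = C1 + C2*erf(sqrt(30)*x/10)


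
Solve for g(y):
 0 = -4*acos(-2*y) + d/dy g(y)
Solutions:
 g(y) = C1 + 4*y*acos(-2*y) + 2*sqrt(1 - 4*y^2)


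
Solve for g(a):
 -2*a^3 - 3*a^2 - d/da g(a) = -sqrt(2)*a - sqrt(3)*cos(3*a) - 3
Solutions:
 g(a) = C1 - a^4/2 - a^3 + sqrt(2)*a^2/2 + 3*a + sqrt(3)*sin(3*a)/3


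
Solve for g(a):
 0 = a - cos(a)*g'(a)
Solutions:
 g(a) = C1 + Integral(a/cos(a), a)


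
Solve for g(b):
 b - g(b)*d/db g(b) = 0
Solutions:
 g(b) = -sqrt(C1 + b^2)
 g(b) = sqrt(C1 + b^2)


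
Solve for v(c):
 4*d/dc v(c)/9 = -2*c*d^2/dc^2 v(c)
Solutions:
 v(c) = C1 + C2*c^(7/9)


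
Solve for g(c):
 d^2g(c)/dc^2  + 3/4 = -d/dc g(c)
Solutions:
 g(c) = C1 + C2*exp(-c) - 3*c/4


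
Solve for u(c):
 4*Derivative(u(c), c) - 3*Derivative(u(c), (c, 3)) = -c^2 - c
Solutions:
 u(c) = C1 + C2*exp(-2*sqrt(3)*c/3) + C3*exp(2*sqrt(3)*c/3) - c^3/12 - c^2/8 - 3*c/8


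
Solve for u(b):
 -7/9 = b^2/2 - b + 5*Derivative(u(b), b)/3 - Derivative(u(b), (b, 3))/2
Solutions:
 u(b) = C1 + C2*exp(-sqrt(30)*b/3) + C3*exp(sqrt(30)*b/3) - b^3/10 + 3*b^2/10 - 97*b/150


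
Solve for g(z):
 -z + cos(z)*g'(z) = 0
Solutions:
 g(z) = C1 + Integral(z/cos(z), z)


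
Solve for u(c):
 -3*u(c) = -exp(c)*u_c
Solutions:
 u(c) = C1*exp(-3*exp(-c))


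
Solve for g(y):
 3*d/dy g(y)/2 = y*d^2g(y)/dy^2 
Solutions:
 g(y) = C1 + C2*y^(5/2)


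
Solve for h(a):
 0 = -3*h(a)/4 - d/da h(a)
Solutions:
 h(a) = C1*exp(-3*a/4)


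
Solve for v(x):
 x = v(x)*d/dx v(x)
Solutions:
 v(x) = -sqrt(C1 + x^2)
 v(x) = sqrt(C1 + x^2)


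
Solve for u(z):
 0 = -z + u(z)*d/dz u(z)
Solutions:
 u(z) = -sqrt(C1 + z^2)
 u(z) = sqrt(C1 + z^2)


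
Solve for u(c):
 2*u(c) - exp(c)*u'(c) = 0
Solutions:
 u(c) = C1*exp(-2*exp(-c))


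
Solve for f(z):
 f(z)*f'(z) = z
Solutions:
 f(z) = -sqrt(C1 + z^2)
 f(z) = sqrt(C1 + z^2)


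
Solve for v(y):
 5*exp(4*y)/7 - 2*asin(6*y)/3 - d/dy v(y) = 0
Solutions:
 v(y) = C1 - 2*y*asin(6*y)/3 - sqrt(1 - 36*y^2)/9 + 5*exp(4*y)/28


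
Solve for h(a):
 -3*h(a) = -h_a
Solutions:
 h(a) = C1*exp(3*a)


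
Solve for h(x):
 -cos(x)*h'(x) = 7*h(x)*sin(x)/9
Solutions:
 h(x) = C1*cos(x)^(7/9)


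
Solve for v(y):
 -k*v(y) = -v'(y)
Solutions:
 v(y) = C1*exp(k*y)


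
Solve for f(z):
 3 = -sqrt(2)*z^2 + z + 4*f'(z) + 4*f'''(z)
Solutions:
 f(z) = C1 + C2*sin(z) + C3*cos(z) + sqrt(2)*z^3/12 - z^2/8 - sqrt(2)*z/2 + 3*z/4


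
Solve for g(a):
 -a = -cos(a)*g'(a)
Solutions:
 g(a) = C1 + Integral(a/cos(a), a)


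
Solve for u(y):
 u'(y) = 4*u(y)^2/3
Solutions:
 u(y) = -3/(C1 + 4*y)


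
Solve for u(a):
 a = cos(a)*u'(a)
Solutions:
 u(a) = C1 + Integral(a/cos(a), a)


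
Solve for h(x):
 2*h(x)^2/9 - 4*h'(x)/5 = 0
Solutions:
 h(x) = -18/(C1 + 5*x)


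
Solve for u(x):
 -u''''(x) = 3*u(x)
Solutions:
 u(x) = (C1*sin(sqrt(2)*3^(1/4)*x/2) + C2*cos(sqrt(2)*3^(1/4)*x/2))*exp(-sqrt(2)*3^(1/4)*x/2) + (C3*sin(sqrt(2)*3^(1/4)*x/2) + C4*cos(sqrt(2)*3^(1/4)*x/2))*exp(sqrt(2)*3^(1/4)*x/2)


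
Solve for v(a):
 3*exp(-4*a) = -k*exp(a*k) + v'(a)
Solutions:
 v(a) = C1 + exp(a*k) - 3*exp(-4*a)/4


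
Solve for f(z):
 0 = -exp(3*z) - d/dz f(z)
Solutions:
 f(z) = C1 - exp(3*z)/3


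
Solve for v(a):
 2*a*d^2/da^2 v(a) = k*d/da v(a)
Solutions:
 v(a) = C1 + a^(re(k)/2 + 1)*(C2*sin(log(a)*Abs(im(k))/2) + C3*cos(log(a)*im(k)/2))


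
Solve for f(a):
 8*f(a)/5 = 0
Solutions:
 f(a) = 0


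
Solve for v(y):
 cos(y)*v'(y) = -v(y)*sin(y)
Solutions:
 v(y) = C1*cos(y)


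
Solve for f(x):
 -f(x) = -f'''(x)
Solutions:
 f(x) = C3*exp(x) + (C1*sin(sqrt(3)*x/2) + C2*cos(sqrt(3)*x/2))*exp(-x/2)


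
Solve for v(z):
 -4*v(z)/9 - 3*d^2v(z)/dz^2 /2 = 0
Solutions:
 v(z) = C1*sin(2*sqrt(6)*z/9) + C2*cos(2*sqrt(6)*z/9)


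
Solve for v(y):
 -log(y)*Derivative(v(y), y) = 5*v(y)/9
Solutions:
 v(y) = C1*exp(-5*li(y)/9)


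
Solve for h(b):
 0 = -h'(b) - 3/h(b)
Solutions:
 h(b) = -sqrt(C1 - 6*b)
 h(b) = sqrt(C1 - 6*b)


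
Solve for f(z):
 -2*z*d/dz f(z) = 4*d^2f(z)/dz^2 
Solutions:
 f(z) = C1 + C2*erf(z/2)


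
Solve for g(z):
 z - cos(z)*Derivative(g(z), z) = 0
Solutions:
 g(z) = C1 + Integral(z/cos(z), z)


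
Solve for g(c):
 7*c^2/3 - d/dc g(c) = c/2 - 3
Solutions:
 g(c) = C1 + 7*c^3/9 - c^2/4 + 3*c


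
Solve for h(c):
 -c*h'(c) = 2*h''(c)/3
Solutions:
 h(c) = C1 + C2*erf(sqrt(3)*c/2)


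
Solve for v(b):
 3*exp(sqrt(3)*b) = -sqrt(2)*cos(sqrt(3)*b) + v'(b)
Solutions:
 v(b) = C1 + sqrt(3)*exp(sqrt(3)*b) + sqrt(6)*sin(sqrt(3)*b)/3


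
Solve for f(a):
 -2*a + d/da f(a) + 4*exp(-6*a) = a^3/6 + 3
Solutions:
 f(a) = C1 + a^4/24 + a^2 + 3*a + 2*exp(-6*a)/3


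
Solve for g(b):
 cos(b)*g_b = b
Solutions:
 g(b) = C1 + Integral(b/cos(b), b)


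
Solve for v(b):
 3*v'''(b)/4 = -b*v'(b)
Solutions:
 v(b) = C1 + Integral(C2*airyai(-6^(2/3)*b/3) + C3*airybi(-6^(2/3)*b/3), b)


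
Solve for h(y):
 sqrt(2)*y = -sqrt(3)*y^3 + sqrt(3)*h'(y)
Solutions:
 h(y) = C1 + y^4/4 + sqrt(6)*y^2/6


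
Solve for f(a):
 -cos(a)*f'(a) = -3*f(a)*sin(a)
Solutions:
 f(a) = C1/cos(a)^3


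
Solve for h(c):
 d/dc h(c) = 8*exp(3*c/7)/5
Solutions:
 h(c) = C1 + 56*exp(3*c/7)/15


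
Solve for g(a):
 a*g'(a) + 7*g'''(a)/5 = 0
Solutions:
 g(a) = C1 + Integral(C2*airyai(-5^(1/3)*7^(2/3)*a/7) + C3*airybi(-5^(1/3)*7^(2/3)*a/7), a)


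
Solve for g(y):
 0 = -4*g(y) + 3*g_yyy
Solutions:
 g(y) = C3*exp(6^(2/3)*y/3) + (C1*sin(2^(2/3)*3^(1/6)*y/2) + C2*cos(2^(2/3)*3^(1/6)*y/2))*exp(-6^(2/3)*y/6)


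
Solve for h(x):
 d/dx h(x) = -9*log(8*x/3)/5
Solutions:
 h(x) = C1 - 9*x*log(x)/5 - 27*x*log(2)/5 + 9*x/5 + 9*x*log(3)/5


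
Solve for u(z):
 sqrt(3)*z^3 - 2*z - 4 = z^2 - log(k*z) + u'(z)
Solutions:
 u(z) = C1 + sqrt(3)*z^4/4 - z^3/3 - z^2 + z*log(k*z) - 5*z


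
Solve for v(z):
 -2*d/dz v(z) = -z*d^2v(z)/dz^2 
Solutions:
 v(z) = C1 + C2*z^3


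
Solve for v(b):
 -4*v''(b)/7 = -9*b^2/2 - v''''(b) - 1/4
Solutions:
 v(b) = C1 + C2*b + C3*exp(-2*sqrt(7)*b/7) + C4*exp(2*sqrt(7)*b/7) + 21*b^4/32 + 14*b^2


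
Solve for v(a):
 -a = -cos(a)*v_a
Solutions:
 v(a) = C1 + Integral(a/cos(a), a)


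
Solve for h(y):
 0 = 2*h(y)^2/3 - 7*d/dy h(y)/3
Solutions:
 h(y) = -7/(C1 + 2*y)


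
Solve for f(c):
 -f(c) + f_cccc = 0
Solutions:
 f(c) = C1*exp(-c) + C2*exp(c) + C3*sin(c) + C4*cos(c)


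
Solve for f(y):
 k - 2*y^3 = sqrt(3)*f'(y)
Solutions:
 f(y) = C1 + sqrt(3)*k*y/3 - sqrt(3)*y^4/6


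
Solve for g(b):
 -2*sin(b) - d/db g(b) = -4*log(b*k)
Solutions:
 g(b) = C1 + 4*b*log(b*k) - 4*b + 2*cos(b)


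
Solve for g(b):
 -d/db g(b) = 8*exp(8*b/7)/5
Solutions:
 g(b) = C1 - 7*exp(8*b/7)/5


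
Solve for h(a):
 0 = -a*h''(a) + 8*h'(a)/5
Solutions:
 h(a) = C1 + C2*a^(13/5)


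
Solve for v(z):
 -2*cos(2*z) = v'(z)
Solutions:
 v(z) = C1 - sin(2*z)


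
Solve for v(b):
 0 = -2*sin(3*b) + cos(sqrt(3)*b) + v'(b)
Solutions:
 v(b) = C1 - sqrt(3)*sin(sqrt(3)*b)/3 - 2*cos(3*b)/3


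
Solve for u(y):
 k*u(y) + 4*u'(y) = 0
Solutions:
 u(y) = C1*exp(-k*y/4)


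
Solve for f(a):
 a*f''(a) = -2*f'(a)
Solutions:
 f(a) = C1 + C2/a


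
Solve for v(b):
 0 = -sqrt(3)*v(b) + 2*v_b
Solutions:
 v(b) = C1*exp(sqrt(3)*b/2)


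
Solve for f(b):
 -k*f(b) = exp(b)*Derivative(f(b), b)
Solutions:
 f(b) = C1*exp(k*exp(-b))


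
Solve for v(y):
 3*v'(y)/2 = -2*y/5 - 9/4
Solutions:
 v(y) = C1 - 2*y^2/15 - 3*y/2


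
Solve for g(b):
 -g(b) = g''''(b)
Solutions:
 g(b) = (C1*sin(sqrt(2)*b/2) + C2*cos(sqrt(2)*b/2))*exp(-sqrt(2)*b/2) + (C3*sin(sqrt(2)*b/2) + C4*cos(sqrt(2)*b/2))*exp(sqrt(2)*b/2)


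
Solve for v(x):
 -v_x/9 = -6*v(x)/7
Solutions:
 v(x) = C1*exp(54*x/7)


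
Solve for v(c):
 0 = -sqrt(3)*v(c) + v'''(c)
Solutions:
 v(c) = C3*exp(3^(1/6)*c) + (C1*sin(3^(2/3)*c/2) + C2*cos(3^(2/3)*c/2))*exp(-3^(1/6)*c/2)


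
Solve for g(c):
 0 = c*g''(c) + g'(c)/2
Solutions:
 g(c) = C1 + C2*sqrt(c)


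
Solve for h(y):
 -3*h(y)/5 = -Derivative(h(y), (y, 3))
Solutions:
 h(y) = C3*exp(3^(1/3)*5^(2/3)*y/5) + (C1*sin(3^(5/6)*5^(2/3)*y/10) + C2*cos(3^(5/6)*5^(2/3)*y/10))*exp(-3^(1/3)*5^(2/3)*y/10)


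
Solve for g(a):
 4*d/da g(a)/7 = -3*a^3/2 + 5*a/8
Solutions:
 g(a) = C1 - 21*a^4/32 + 35*a^2/64


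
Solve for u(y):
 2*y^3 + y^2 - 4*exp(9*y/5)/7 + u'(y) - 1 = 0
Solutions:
 u(y) = C1 - y^4/2 - y^3/3 + y + 20*exp(9*y/5)/63
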